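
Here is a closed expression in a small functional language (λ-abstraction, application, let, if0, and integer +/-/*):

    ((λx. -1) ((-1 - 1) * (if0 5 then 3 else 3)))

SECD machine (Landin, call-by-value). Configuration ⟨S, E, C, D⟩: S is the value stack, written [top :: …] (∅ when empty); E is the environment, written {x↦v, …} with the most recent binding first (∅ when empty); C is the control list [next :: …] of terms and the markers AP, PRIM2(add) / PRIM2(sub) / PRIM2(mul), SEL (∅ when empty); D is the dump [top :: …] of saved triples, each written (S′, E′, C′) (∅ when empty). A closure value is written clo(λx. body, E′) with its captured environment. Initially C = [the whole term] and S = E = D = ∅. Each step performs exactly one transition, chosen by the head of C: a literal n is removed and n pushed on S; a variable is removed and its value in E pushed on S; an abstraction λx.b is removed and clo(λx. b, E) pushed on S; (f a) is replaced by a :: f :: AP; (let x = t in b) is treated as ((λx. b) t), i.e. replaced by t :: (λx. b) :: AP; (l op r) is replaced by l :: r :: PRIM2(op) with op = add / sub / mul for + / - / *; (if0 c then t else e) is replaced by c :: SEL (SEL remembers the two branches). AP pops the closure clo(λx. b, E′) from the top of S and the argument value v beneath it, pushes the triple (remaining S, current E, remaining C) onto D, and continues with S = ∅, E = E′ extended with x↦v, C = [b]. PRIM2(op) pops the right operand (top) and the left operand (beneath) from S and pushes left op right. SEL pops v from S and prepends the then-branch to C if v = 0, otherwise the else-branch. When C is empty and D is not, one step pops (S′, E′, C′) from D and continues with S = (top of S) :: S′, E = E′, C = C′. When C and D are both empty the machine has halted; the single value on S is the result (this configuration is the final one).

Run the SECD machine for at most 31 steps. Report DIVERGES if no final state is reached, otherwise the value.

0. [S=∅ | E=∅ | C=[((λx. -1) ((-1 - 1) * (if0 5 then 3 else 3)))] | D=∅]
1. [S=∅ | E=∅ | C=[((-1 - 1) * (if0 5 then 3 else 3)) :: (λx. -1) :: AP] | D=∅]
2. [S=∅ | E=∅ | C=[(-1 - 1) :: (if0 5 then 3 else 3) :: PRIM2(mul) :: (λx. -1) :: AP] | D=∅]
3. [S=∅ | E=∅ | C=[-1 :: 1 :: PRIM2(sub) :: (if0 5 then 3 else 3) :: PRIM2(mul) :: (λx. -1) :: AP] | D=∅]
4. [S=[-1] | E=∅ | C=[1 :: PRIM2(sub) :: (if0 5 then 3 else 3) :: PRIM2(mul) :: (λx. -1) :: AP] | D=∅]
5. [S=[1 :: -1] | E=∅ | C=[PRIM2(sub) :: (if0 5 then 3 else 3) :: PRIM2(mul) :: (λx. -1) :: AP] | D=∅]
6. [S=[-2] | E=∅ | C=[(if0 5 then 3 else 3) :: PRIM2(mul) :: (λx. -1) :: AP] | D=∅]
7. [S=[-2] | E=∅ | C=[5 :: SEL :: PRIM2(mul) :: (λx. -1) :: AP] | D=∅]
8. [S=[5 :: -2] | E=∅ | C=[SEL :: PRIM2(mul) :: (λx. -1) :: AP] | D=∅]
9. [S=[-2] | E=∅ | C=[3 :: PRIM2(mul) :: (λx. -1) :: AP] | D=∅]
10. [S=[3 :: -2] | E=∅ | C=[PRIM2(mul) :: (λx. -1) :: AP] | D=∅]
11. [S=[-6] | E=∅ | C=[(λx. -1) :: AP] | D=∅]
12. [S=[clo(λx. -1, ∅) :: -6] | E=∅ | C=[AP] | D=∅]
13. [S=∅ | E={x↦-6} | C=[-1] | D=[(∅, ∅, ∅)]]
14. [S=[-1] | E={x↦-6} | C=∅ | D=[(∅, ∅, ∅)]]
15. [S=[-1] | E=∅ | C=∅ | D=∅]
→ final value -1

Answer: -1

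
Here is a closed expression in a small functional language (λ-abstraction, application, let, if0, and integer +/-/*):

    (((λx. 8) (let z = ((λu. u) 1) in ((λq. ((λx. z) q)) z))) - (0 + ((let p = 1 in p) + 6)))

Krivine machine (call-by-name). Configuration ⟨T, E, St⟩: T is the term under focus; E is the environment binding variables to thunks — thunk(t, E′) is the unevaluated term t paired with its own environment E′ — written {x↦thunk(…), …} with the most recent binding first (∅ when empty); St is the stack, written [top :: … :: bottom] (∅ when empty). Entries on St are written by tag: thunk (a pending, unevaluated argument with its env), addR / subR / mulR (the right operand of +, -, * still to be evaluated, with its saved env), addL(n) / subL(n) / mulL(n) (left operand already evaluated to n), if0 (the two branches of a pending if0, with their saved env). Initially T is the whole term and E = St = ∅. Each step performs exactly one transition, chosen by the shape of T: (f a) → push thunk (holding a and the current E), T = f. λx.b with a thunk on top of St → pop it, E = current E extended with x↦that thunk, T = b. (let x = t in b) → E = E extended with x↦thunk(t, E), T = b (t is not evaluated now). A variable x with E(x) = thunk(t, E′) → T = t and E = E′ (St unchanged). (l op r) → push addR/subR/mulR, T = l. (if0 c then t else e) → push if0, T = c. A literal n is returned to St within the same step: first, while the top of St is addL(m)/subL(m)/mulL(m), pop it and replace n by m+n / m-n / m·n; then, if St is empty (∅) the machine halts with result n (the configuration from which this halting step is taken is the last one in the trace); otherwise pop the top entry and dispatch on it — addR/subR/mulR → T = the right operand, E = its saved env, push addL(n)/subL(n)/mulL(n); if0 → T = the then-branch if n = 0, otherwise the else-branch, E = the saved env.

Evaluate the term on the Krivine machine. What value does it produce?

Answer: 1

Machine steps:
[0] [T=(((λx. 8) (let z = ((λu. u) 1) in ((λq. ((λx. z) q)) z))) - (0 + ((let p = 1 in p) + 6))) | E=∅ | St=∅]
[1] [T=((λx. 8) (let z = ((λu. u) 1) in ((λq. ((λx. z) q)) z))) | E=∅ | St=[subR]]
[2] [T=(λx. 8) | E=∅ | St=[thunk :: subR]]
[3] [T=8 | E={x↦thunk((let z = ((λu. u) 1) in ((λq. ((λx. z) q)) z)), ∅)} | St=[subR]]
[4] [T=(0 + ((let p = 1 in p) + 6)) | E=∅ | St=[subL(8)]]
[5] [T=0 | E=∅ | St=[addR :: subL(8)]]
[6] [T=((let p = 1 in p) + 6) | E=∅ | St=[addL(0) :: subL(8)]]
[7] [T=(let p = 1 in p) | E=∅ | St=[addR :: addL(0) :: subL(8)]]
[8] [T=p | E={p↦thunk(1, ∅)} | St=[addR :: addL(0) :: subL(8)]]
[9] [T=1 | E=∅ | St=[addR :: addL(0) :: subL(8)]]
[10] [T=6 | E=∅ | St=[addL(1) :: addL(0) :: subL(8)]]
→ final value 1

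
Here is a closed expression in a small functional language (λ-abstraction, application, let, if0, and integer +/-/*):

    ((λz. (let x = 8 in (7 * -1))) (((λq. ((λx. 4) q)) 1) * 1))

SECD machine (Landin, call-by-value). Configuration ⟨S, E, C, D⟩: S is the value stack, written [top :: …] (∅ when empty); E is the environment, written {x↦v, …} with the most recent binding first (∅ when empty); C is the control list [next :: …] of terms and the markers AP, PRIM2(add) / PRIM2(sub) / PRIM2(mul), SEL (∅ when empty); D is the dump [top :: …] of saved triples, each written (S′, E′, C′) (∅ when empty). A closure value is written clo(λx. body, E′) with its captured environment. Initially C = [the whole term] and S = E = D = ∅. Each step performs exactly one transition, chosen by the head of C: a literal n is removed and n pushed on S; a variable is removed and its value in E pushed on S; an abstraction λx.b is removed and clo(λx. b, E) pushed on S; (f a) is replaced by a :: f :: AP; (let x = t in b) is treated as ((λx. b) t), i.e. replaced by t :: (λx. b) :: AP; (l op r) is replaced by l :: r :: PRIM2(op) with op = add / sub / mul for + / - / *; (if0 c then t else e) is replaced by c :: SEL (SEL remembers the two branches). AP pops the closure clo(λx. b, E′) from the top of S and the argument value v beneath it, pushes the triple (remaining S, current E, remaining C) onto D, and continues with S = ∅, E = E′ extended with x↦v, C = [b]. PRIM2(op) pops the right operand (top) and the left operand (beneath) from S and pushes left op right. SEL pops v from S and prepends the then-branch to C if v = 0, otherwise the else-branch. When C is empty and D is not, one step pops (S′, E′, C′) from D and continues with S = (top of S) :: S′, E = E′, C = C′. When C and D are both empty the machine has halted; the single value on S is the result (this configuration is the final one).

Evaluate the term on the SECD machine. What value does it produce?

[0] <S=∅, E=∅, C=[((λz. (let x = 8 in (7 * -1))) (((λq. ((λx. 4) q)) 1) * 1))], D=∅>
[1] <S=∅, E=∅, C=[(((λq. ((λx. 4) q)) 1) * 1) :: (λz. (let x = 8 in (7 * -1))) :: AP], D=∅>
[2] <S=∅, E=∅, C=[((λq. ((λx. 4) q)) 1) :: 1 :: PRIM2(mul) :: (λz. (let x = 8 in (7 * -1))) :: AP], D=∅>
[3] <S=∅, E=∅, C=[1 :: (λq. ((λx. 4) q)) :: AP :: 1 :: PRIM2(mul) :: (λz. (let x = 8 in (7 * -1))) :: AP], D=∅>
[4] <S=[1], E=∅, C=[(λq. ((λx. 4) q)) :: AP :: 1 :: PRIM2(mul) :: (λz. (let x = 8 in (7 * -1))) :: AP], D=∅>
[5] <S=[clo(λq. ((λx. 4) q), ∅) :: 1], E=∅, C=[AP :: 1 :: PRIM2(mul) :: (λz. (let x = 8 in (7 * -1))) :: AP], D=∅>
[6] <S=∅, E={q↦1}, C=[((λx. 4) q)], D=[(∅, ∅, [1 :: PRIM2(mul) :: (λz. (let x = 8 in (7 * -1))) :: AP])]>
[7] <S=∅, E={q↦1}, C=[q :: (λx. 4) :: AP], D=[(∅, ∅, [1 :: PRIM2(mul) :: (λz. (let x = 8 in (7 * -1))) :: AP])]>
[8] <S=[1], E={q↦1}, C=[(λx. 4) :: AP], D=[(∅, ∅, [1 :: PRIM2(mul) :: (λz. (let x = 8 in (7 * -1))) :: AP])]>
[9] <S=[clo(λx. 4, {q↦1}) :: 1], E={q↦1}, C=[AP], D=[(∅, ∅, [1 :: PRIM2(mul) :: (λz. (let x = 8 in (7 * -1))) :: AP])]>
[10] <S=∅, E={x↦1, q↦1}, C=[4], D=[(∅, {q↦1}, ∅) :: (∅, ∅, [1 :: PRIM2(mul) :: (λz. (let x = 8 in (7 * -1))) :: AP])]>
[11] <S=[4], E={x↦1, q↦1}, C=∅, D=[(∅, {q↦1}, ∅) :: (∅, ∅, [1 :: PRIM2(mul) :: (λz. (let x = 8 in (7 * -1))) :: AP])]>
[12] <S=[4], E={q↦1}, C=∅, D=[(∅, ∅, [1 :: PRIM2(mul) :: (λz. (let x = 8 in (7 * -1))) :: AP])]>
[13] <S=[4], E=∅, C=[1 :: PRIM2(mul) :: (λz. (let x = 8 in (7 * -1))) :: AP], D=∅>
[14] <S=[1 :: 4], E=∅, C=[PRIM2(mul) :: (λz. (let x = 8 in (7 * -1))) :: AP], D=∅>
[15] <S=[4], E=∅, C=[(λz. (let x = 8 in (7 * -1))) :: AP], D=∅>
[16] <S=[clo(λz. (let x = 8 in (7 * -1)), ∅) :: 4], E=∅, C=[AP], D=∅>
[17] <S=∅, E={z↦4}, C=[(let x = 8 in (7 * -1))], D=[(∅, ∅, ∅)]>
[18] <S=∅, E={z↦4}, C=[8 :: (λx. (7 * -1)) :: AP], D=[(∅, ∅, ∅)]>
[19] <S=[8], E={z↦4}, C=[(λx. (7 * -1)) :: AP], D=[(∅, ∅, ∅)]>
[20] <S=[clo(λx. (7 * -1), {z↦4}) :: 8], E={z↦4}, C=[AP], D=[(∅, ∅, ∅)]>
[21] <S=∅, E={x↦8, z↦4}, C=[(7 * -1)], D=[(∅, {z↦4}, ∅) :: (∅, ∅, ∅)]>
[22] <S=∅, E={x↦8, z↦4}, C=[7 :: -1 :: PRIM2(mul)], D=[(∅, {z↦4}, ∅) :: (∅, ∅, ∅)]>
[23] <S=[7], E={x↦8, z↦4}, C=[-1 :: PRIM2(mul)], D=[(∅, {z↦4}, ∅) :: (∅, ∅, ∅)]>
[24] <S=[-1 :: 7], E={x↦8, z↦4}, C=[PRIM2(mul)], D=[(∅, {z↦4}, ∅) :: (∅, ∅, ∅)]>
[25] <S=[-7], E={x↦8, z↦4}, C=∅, D=[(∅, {z↦4}, ∅) :: (∅, ∅, ∅)]>
[26] <S=[-7], E={z↦4}, C=∅, D=[(∅, ∅, ∅)]>
[27] <S=[-7], E=∅, C=∅, D=∅>
→ final value -7

Answer: -7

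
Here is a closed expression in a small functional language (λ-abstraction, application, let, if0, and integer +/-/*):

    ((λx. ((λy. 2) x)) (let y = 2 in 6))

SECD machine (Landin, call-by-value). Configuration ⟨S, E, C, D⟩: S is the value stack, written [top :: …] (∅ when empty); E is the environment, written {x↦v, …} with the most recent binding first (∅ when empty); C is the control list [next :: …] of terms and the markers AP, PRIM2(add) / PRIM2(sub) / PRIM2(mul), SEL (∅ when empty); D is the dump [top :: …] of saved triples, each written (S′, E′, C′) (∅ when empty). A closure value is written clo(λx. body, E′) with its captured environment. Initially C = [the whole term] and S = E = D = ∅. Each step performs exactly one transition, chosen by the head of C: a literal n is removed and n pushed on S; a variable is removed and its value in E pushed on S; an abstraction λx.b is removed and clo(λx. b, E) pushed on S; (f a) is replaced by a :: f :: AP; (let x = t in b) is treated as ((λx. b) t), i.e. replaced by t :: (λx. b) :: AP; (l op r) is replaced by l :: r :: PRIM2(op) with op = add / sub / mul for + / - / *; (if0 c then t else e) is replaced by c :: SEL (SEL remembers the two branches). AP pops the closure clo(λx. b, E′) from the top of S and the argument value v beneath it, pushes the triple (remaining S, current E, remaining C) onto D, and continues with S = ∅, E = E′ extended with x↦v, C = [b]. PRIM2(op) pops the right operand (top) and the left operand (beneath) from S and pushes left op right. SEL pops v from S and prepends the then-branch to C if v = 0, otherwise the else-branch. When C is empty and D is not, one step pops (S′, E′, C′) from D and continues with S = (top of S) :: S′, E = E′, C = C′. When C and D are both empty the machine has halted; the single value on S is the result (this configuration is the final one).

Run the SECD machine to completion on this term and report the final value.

Answer: 2

Execution trace:
[0] <S=∅, E=∅, C=[((λx. ((λy. 2) x)) (let y = 2 in 6))], D=∅>
[1] <S=∅, E=∅, C=[(let y = 2 in 6) :: (λx. ((λy. 2) x)) :: AP], D=∅>
[2] <S=∅, E=∅, C=[2 :: (λy. 6) :: AP :: (λx. ((λy. 2) x)) :: AP], D=∅>
[3] <S=[2], E=∅, C=[(λy. 6) :: AP :: (λx. ((λy. 2) x)) :: AP], D=∅>
[4] <S=[clo(λy. 6, ∅) :: 2], E=∅, C=[AP :: (λx. ((λy. 2) x)) :: AP], D=∅>
[5] <S=∅, E={y↦2}, C=[6], D=[(∅, ∅, [(λx. ((λy. 2) x)) :: AP])]>
[6] <S=[6], E={y↦2}, C=∅, D=[(∅, ∅, [(λx. ((λy. 2) x)) :: AP])]>
[7] <S=[6], E=∅, C=[(λx. ((λy. 2) x)) :: AP], D=∅>
[8] <S=[clo(λx. ((λy. 2) x), ∅) :: 6], E=∅, C=[AP], D=∅>
[9] <S=∅, E={x↦6}, C=[((λy. 2) x)], D=[(∅, ∅, ∅)]>
[10] <S=∅, E={x↦6}, C=[x :: (λy. 2) :: AP], D=[(∅, ∅, ∅)]>
[11] <S=[6], E={x↦6}, C=[(λy. 2) :: AP], D=[(∅, ∅, ∅)]>
[12] <S=[clo(λy. 2, {x↦6}) :: 6], E={x↦6}, C=[AP], D=[(∅, ∅, ∅)]>
[13] <S=∅, E={y↦6, x↦6}, C=[2], D=[(∅, {x↦6}, ∅) :: (∅, ∅, ∅)]>
[14] <S=[2], E={y↦6, x↦6}, C=∅, D=[(∅, {x↦6}, ∅) :: (∅, ∅, ∅)]>
[15] <S=[2], E={x↦6}, C=∅, D=[(∅, ∅, ∅)]>
[16] <S=[2], E=∅, C=∅, D=∅>
→ final value 2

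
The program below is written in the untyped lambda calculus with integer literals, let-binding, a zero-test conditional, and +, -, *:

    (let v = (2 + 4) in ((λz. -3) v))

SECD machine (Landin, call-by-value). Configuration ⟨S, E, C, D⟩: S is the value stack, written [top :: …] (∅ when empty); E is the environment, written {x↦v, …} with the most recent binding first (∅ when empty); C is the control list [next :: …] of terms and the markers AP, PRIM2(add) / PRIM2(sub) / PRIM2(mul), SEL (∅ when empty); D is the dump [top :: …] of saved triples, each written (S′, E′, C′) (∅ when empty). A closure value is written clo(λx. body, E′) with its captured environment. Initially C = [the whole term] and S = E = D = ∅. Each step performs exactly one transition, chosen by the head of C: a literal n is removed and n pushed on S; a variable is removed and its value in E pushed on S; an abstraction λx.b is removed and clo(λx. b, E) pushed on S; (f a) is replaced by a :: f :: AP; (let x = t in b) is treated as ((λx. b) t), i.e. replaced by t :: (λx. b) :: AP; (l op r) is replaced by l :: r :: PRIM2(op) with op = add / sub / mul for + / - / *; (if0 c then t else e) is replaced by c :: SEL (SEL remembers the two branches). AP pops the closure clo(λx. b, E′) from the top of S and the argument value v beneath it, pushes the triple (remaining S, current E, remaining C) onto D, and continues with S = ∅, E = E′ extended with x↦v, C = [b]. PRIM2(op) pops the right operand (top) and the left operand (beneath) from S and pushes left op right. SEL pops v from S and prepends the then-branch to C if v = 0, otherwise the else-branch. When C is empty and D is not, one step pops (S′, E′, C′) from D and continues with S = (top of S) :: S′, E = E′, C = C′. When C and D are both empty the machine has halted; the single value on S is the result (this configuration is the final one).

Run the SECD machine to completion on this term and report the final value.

Answer: -3

Machine steps:
[0] <S=∅, E=∅, C=[(let v = (2 + 4) in ((λz. -3) v))], D=∅>
[1] <S=∅, E=∅, C=[(2 + 4) :: (λv. ((λz. -3) v)) :: AP], D=∅>
[2] <S=∅, E=∅, C=[2 :: 4 :: PRIM2(add) :: (λv. ((λz. -3) v)) :: AP], D=∅>
[3] <S=[2], E=∅, C=[4 :: PRIM2(add) :: (λv. ((λz. -3) v)) :: AP], D=∅>
[4] <S=[4 :: 2], E=∅, C=[PRIM2(add) :: (λv. ((λz. -3) v)) :: AP], D=∅>
[5] <S=[6], E=∅, C=[(λv. ((λz. -3) v)) :: AP], D=∅>
[6] <S=[clo(λv. ((λz. -3) v), ∅) :: 6], E=∅, C=[AP], D=∅>
[7] <S=∅, E={v↦6}, C=[((λz. -3) v)], D=[(∅, ∅, ∅)]>
[8] <S=∅, E={v↦6}, C=[v :: (λz. -3) :: AP], D=[(∅, ∅, ∅)]>
[9] <S=[6], E={v↦6}, C=[(λz. -3) :: AP], D=[(∅, ∅, ∅)]>
[10] <S=[clo(λz. -3, {v↦6}) :: 6], E={v↦6}, C=[AP], D=[(∅, ∅, ∅)]>
[11] <S=∅, E={z↦6, v↦6}, C=[-3], D=[(∅, {v↦6}, ∅) :: (∅, ∅, ∅)]>
[12] <S=[-3], E={z↦6, v↦6}, C=∅, D=[(∅, {v↦6}, ∅) :: (∅, ∅, ∅)]>
[13] <S=[-3], E={v↦6}, C=∅, D=[(∅, ∅, ∅)]>
[14] <S=[-3], E=∅, C=∅, D=∅>
→ final value -3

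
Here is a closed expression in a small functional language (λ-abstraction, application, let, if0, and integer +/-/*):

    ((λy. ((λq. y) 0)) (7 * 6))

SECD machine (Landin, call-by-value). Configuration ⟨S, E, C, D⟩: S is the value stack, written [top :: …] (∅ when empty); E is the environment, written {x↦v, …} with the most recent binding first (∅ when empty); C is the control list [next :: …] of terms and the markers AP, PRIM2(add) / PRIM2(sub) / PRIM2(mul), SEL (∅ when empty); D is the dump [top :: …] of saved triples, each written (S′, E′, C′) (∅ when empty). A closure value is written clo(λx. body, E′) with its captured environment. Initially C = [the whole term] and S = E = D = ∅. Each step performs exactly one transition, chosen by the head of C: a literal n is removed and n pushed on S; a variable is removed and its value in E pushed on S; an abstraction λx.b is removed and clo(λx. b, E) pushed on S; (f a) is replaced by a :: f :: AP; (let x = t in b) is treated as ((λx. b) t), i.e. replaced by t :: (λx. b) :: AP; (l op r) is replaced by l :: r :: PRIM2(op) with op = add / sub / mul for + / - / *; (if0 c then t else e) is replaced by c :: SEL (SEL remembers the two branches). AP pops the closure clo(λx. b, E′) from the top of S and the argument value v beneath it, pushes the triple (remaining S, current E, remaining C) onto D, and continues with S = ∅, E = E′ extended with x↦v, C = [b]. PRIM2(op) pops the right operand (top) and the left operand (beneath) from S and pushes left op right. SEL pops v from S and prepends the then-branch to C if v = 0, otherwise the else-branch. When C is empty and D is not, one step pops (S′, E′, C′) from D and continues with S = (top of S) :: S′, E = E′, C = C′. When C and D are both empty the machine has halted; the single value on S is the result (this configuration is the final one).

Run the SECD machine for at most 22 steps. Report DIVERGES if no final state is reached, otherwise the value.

0. <S=∅, E=∅, C=[((λy. ((λq. y) 0)) (7 * 6))], D=∅>
1. <S=∅, E=∅, C=[(7 * 6) :: (λy. ((λq. y) 0)) :: AP], D=∅>
2. <S=∅, E=∅, C=[7 :: 6 :: PRIM2(mul) :: (λy. ((λq. y) 0)) :: AP], D=∅>
3. <S=[7], E=∅, C=[6 :: PRIM2(mul) :: (λy. ((λq. y) 0)) :: AP], D=∅>
4. <S=[6 :: 7], E=∅, C=[PRIM2(mul) :: (λy. ((λq. y) 0)) :: AP], D=∅>
5. <S=[42], E=∅, C=[(λy. ((λq. y) 0)) :: AP], D=∅>
6. <S=[clo(λy. ((λq. y) 0), ∅) :: 42], E=∅, C=[AP], D=∅>
7. <S=∅, E={y↦42}, C=[((λq. y) 0)], D=[(∅, ∅, ∅)]>
8. <S=∅, E={y↦42}, C=[0 :: (λq. y) :: AP], D=[(∅, ∅, ∅)]>
9. <S=[0], E={y↦42}, C=[(λq. y) :: AP], D=[(∅, ∅, ∅)]>
10. <S=[clo(λq. y, {y↦42}) :: 0], E={y↦42}, C=[AP], D=[(∅, ∅, ∅)]>
11. <S=∅, E={q↦0, y↦42}, C=[y], D=[(∅, {y↦42}, ∅) :: (∅, ∅, ∅)]>
12. <S=[42], E={q↦0, y↦42}, C=∅, D=[(∅, {y↦42}, ∅) :: (∅, ∅, ∅)]>
13. <S=[42], E={y↦42}, C=∅, D=[(∅, ∅, ∅)]>
14. <S=[42], E=∅, C=∅, D=∅>
→ final value 42

Answer: 42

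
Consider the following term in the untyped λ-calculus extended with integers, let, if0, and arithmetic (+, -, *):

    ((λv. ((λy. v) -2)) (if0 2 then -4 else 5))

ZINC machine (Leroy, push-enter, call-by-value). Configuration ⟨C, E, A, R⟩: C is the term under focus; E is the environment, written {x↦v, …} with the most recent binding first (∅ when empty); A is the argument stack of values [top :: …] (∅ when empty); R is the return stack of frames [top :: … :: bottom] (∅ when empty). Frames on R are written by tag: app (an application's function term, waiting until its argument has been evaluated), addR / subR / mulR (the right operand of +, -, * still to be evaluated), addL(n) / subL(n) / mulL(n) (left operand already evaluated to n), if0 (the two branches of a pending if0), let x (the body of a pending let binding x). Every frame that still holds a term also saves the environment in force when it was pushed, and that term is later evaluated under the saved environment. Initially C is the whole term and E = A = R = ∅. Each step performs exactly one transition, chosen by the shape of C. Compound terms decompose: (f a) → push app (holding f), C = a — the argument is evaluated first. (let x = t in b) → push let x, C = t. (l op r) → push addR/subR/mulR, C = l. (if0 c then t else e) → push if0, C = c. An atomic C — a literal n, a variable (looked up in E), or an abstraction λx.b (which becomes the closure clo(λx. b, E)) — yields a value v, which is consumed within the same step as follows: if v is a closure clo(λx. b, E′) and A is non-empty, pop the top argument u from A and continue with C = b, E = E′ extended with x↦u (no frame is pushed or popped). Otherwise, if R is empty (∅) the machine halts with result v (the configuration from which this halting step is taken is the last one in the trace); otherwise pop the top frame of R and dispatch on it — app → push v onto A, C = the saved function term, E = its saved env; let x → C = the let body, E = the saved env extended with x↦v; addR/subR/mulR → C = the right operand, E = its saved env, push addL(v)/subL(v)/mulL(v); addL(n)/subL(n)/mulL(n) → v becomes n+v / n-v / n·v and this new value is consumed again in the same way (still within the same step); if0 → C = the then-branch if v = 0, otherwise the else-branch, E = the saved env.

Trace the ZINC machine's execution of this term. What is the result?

step 0: <C=((λv. ((λy. v) -2)) (if0 2 then -4 else 5)), E=∅, A=∅, R=∅>
step 1: <C=(if0 2 then -4 else 5), E=∅, A=∅, R=[app]>
step 2: <C=2, E=∅, A=∅, R=[if0 :: app]>
step 3: <C=5, E=∅, A=∅, R=[app]>
step 4: <C=(λv. ((λy. v) -2)), E=∅, A=[5], R=∅>
step 5: <C=((λy. v) -2), E={v↦5}, A=∅, R=∅>
step 6: <C=-2, E={v↦5}, A=∅, R=[app]>
step 7: <C=(λy. v), E={v↦5}, A=[-2], R=∅>
step 8: <C=v, E={y↦-2, v↦5}, A=∅, R=∅>
→ final value 5

Answer: 5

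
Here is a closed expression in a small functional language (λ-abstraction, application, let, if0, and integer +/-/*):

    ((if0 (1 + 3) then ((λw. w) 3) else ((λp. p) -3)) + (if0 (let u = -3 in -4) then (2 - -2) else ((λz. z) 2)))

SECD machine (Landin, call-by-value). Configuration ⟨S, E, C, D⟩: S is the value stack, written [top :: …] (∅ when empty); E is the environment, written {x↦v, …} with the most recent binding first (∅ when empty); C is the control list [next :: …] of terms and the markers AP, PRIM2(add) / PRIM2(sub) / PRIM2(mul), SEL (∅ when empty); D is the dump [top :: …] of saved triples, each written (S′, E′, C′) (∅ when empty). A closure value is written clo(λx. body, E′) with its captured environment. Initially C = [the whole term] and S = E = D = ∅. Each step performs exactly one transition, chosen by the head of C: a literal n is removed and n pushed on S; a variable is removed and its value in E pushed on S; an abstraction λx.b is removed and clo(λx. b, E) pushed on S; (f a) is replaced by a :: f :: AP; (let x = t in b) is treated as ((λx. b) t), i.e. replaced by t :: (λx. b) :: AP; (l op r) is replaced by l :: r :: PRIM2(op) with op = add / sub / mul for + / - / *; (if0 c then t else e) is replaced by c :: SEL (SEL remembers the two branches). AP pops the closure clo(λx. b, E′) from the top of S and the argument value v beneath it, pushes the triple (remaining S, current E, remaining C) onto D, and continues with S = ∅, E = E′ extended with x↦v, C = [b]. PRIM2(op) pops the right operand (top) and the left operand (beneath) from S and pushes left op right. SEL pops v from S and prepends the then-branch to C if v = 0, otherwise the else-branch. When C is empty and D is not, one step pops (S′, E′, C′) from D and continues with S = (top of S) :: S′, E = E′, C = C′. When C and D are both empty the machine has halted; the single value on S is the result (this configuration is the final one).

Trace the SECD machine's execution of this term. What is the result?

Answer: -1

Derivation:
0. [S=∅ | E=∅ | C=[((if0 (1 + 3) then ((λw. w) 3) else ((λp. p) -3)) + (if0 (let u = -3 in -4) then (2 - -2) else ((λz. z) 2)))] | D=∅]
1. [S=∅ | E=∅ | C=[(if0 (1 + 3) then ((λw. w) 3) else ((λp. p) -3)) :: (if0 (let u = -3 in -4) then (2 - -2) else ((λz. z) 2)) :: PRIM2(add)] | D=∅]
2. [S=∅ | E=∅ | C=[(1 + 3) :: SEL :: (if0 (let u = -3 in -4) then (2 - -2) else ((λz. z) 2)) :: PRIM2(add)] | D=∅]
3. [S=∅ | E=∅ | C=[1 :: 3 :: PRIM2(add) :: SEL :: (if0 (let u = -3 in -4) then (2 - -2) else ((λz. z) 2)) :: PRIM2(add)] | D=∅]
4. [S=[1] | E=∅ | C=[3 :: PRIM2(add) :: SEL :: (if0 (let u = -3 in -4) then (2 - -2) else ((λz. z) 2)) :: PRIM2(add)] | D=∅]
5. [S=[3 :: 1] | E=∅ | C=[PRIM2(add) :: SEL :: (if0 (let u = -3 in -4) then (2 - -2) else ((λz. z) 2)) :: PRIM2(add)] | D=∅]
6. [S=[4] | E=∅ | C=[SEL :: (if0 (let u = -3 in -4) then (2 - -2) else ((λz. z) 2)) :: PRIM2(add)] | D=∅]
7. [S=∅ | E=∅ | C=[((λp. p) -3) :: (if0 (let u = -3 in -4) then (2 - -2) else ((λz. z) 2)) :: PRIM2(add)] | D=∅]
8. [S=∅ | E=∅ | C=[-3 :: (λp. p) :: AP :: (if0 (let u = -3 in -4) then (2 - -2) else ((λz. z) 2)) :: PRIM2(add)] | D=∅]
9. [S=[-3] | E=∅ | C=[(λp. p) :: AP :: (if0 (let u = -3 in -4) then (2 - -2) else ((λz. z) 2)) :: PRIM2(add)] | D=∅]
10. [S=[clo(λp. p, ∅) :: -3] | E=∅ | C=[AP :: (if0 (let u = -3 in -4) then (2 - -2) else ((λz. z) 2)) :: PRIM2(add)] | D=∅]
11. [S=∅ | E={p↦-3} | C=[p] | D=[(∅, ∅, [(if0 (let u = -3 in -4) then (2 - -2) else ((λz. z) 2)) :: PRIM2(add)])]]
12. [S=[-3] | E={p↦-3} | C=∅ | D=[(∅, ∅, [(if0 (let u = -3 in -4) then (2 - -2) else ((λz. z) 2)) :: PRIM2(add)])]]
13. [S=[-3] | E=∅ | C=[(if0 (let u = -3 in -4) then (2 - -2) else ((λz. z) 2)) :: PRIM2(add)] | D=∅]
14. [S=[-3] | E=∅ | C=[(let u = -3 in -4) :: SEL :: PRIM2(add)] | D=∅]
15. [S=[-3] | E=∅ | C=[-3 :: (λu. -4) :: AP :: SEL :: PRIM2(add)] | D=∅]
16. [S=[-3 :: -3] | E=∅ | C=[(λu. -4) :: AP :: SEL :: PRIM2(add)] | D=∅]
17. [S=[clo(λu. -4, ∅) :: -3 :: -3] | E=∅ | C=[AP :: SEL :: PRIM2(add)] | D=∅]
18. [S=∅ | E={u↦-3} | C=[-4] | D=[([-3], ∅, [SEL :: PRIM2(add)])]]
19. [S=[-4] | E={u↦-3} | C=∅ | D=[([-3], ∅, [SEL :: PRIM2(add)])]]
20. [S=[-4 :: -3] | E=∅ | C=[SEL :: PRIM2(add)] | D=∅]
21. [S=[-3] | E=∅ | C=[((λz. z) 2) :: PRIM2(add)] | D=∅]
22. [S=[-3] | E=∅ | C=[2 :: (λz. z) :: AP :: PRIM2(add)] | D=∅]
23. [S=[2 :: -3] | E=∅ | C=[(λz. z) :: AP :: PRIM2(add)] | D=∅]
24. [S=[clo(λz. z, ∅) :: 2 :: -3] | E=∅ | C=[AP :: PRIM2(add)] | D=∅]
25. [S=∅ | E={z↦2} | C=[z] | D=[([-3], ∅, [PRIM2(add)])]]
26. [S=[2] | E={z↦2} | C=∅ | D=[([-3], ∅, [PRIM2(add)])]]
27. [S=[2 :: -3] | E=∅ | C=[PRIM2(add)] | D=∅]
28. [S=[-1] | E=∅ | C=∅ | D=∅]
→ final value -1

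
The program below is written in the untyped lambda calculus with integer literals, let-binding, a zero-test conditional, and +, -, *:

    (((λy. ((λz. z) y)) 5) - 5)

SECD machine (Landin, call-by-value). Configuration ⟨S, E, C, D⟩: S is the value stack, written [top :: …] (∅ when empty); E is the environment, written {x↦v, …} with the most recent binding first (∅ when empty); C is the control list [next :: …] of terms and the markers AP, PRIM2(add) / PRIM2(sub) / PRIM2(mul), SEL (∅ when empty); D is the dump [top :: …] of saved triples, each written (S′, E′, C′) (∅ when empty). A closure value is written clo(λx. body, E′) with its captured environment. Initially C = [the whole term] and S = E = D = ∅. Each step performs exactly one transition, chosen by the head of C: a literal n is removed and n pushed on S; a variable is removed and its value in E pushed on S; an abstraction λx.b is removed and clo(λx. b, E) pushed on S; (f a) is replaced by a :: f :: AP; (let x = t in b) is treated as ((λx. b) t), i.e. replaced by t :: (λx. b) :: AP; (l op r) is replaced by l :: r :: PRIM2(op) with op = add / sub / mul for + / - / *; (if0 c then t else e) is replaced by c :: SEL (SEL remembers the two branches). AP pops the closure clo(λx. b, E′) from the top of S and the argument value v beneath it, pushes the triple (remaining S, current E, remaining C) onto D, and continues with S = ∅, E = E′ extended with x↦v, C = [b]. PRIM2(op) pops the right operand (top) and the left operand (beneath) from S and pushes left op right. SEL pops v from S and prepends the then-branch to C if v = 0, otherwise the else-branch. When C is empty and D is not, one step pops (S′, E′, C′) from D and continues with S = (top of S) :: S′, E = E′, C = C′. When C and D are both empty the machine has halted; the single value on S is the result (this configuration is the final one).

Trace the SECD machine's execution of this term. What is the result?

Answer: 0

Derivation:
step 0: <S=∅, E=∅, C=[(((λy. ((λz. z) y)) 5) - 5)], D=∅>
step 1: <S=∅, E=∅, C=[((λy. ((λz. z) y)) 5) :: 5 :: PRIM2(sub)], D=∅>
step 2: <S=∅, E=∅, C=[5 :: (λy. ((λz. z) y)) :: AP :: 5 :: PRIM2(sub)], D=∅>
step 3: <S=[5], E=∅, C=[(λy. ((λz. z) y)) :: AP :: 5 :: PRIM2(sub)], D=∅>
step 4: <S=[clo(λy. ((λz. z) y), ∅) :: 5], E=∅, C=[AP :: 5 :: PRIM2(sub)], D=∅>
step 5: <S=∅, E={y↦5}, C=[((λz. z) y)], D=[(∅, ∅, [5 :: PRIM2(sub)])]>
step 6: <S=∅, E={y↦5}, C=[y :: (λz. z) :: AP], D=[(∅, ∅, [5 :: PRIM2(sub)])]>
step 7: <S=[5], E={y↦5}, C=[(λz. z) :: AP], D=[(∅, ∅, [5 :: PRIM2(sub)])]>
step 8: <S=[clo(λz. z, {y↦5}) :: 5], E={y↦5}, C=[AP], D=[(∅, ∅, [5 :: PRIM2(sub)])]>
step 9: <S=∅, E={z↦5, y↦5}, C=[z], D=[(∅, {y↦5}, ∅) :: (∅, ∅, [5 :: PRIM2(sub)])]>
step 10: <S=[5], E={z↦5, y↦5}, C=∅, D=[(∅, {y↦5}, ∅) :: (∅, ∅, [5 :: PRIM2(sub)])]>
step 11: <S=[5], E={y↦5}, C=∅, D=[(∅, ∅, [5 :: PRIM2(sub)])]>
step 12: <S=[5], E=∅, C=[5 :: PRIM2(sub)], D=∅>
step 13: <S=[5 :: 5], E=∅, C=[PRIM2(sub)], D=∅>
step 14: <S=[0], E=∅, C=∅, D=∅>
→ final value 0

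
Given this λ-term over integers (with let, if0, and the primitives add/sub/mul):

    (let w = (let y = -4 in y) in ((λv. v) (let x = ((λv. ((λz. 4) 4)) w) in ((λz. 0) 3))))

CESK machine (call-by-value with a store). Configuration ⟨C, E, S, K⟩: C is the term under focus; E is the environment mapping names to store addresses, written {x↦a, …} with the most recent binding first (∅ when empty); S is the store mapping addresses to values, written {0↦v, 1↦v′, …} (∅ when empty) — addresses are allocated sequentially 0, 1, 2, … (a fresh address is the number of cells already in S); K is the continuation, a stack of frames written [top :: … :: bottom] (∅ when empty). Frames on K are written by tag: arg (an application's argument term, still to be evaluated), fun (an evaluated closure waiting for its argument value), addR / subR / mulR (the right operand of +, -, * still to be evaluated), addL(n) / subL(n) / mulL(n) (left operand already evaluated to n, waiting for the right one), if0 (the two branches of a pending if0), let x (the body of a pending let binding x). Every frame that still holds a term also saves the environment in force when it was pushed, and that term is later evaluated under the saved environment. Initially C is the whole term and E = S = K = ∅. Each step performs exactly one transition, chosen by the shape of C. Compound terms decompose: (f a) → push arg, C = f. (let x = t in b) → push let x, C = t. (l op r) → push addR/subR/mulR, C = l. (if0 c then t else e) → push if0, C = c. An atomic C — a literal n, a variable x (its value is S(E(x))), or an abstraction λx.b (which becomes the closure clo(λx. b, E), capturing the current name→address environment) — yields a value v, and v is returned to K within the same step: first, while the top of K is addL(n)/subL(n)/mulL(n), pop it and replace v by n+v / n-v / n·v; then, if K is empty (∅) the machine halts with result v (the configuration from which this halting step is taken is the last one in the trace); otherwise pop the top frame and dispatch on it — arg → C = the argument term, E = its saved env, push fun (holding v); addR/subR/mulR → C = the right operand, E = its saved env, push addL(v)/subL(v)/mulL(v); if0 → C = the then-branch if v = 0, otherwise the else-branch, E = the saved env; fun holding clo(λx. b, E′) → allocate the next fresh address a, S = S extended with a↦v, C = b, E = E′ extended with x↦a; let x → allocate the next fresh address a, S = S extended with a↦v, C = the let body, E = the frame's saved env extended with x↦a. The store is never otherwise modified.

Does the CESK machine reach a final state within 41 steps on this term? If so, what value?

Answer: 0

Execution trace:
step 0: ⟨C=(let w = (let y = -4 in y) in ((λv. v) (let x = ((λv. ((λz. 4) 4)) w) in ((λz. 0) 3)))); E=∅; S=∅; K=∅⟩
step 1: ⟨C=(let y = -4 in y); E=∅; S=∅; K=[let w]⟩
step 2: ⟨C=-4; E=∅; S=∅; K=[let y :: let w]⟩
step 3: ⟨C=y; E={y↦0}; S={0↦-4}; K=[let w]⟩
step 4: ⟨C=((λv. v) (let x = ((λv. ((λz. 4) 4)) w) in ((λz. 0) 3))); E={w↦1}; S={0↦-4, 1↦-4}; K=∅⟩
step 5: ⟨C=(λv. v); E={w↦1}; S={0↦-4, 1↦-4}; K=[arg]⟩
step 6: ⟨C=(let x = ((λv. ((λz. 4) 4)) w) in ((λz. 0) 3)); E={w↦1}; S={0↦-4, 1↦-4}; K=[fun]⟩
step 7: ⟨C=((λv. ((λz. 4) 4)) w); E={w↦1}; S={0↦-4, 1↦-4}; K=[let x :: fun]⟩
step 8: ⟨C=(λv. ((λz. 4) 4)); E={w↦1}; S={0↦-4, 1↦-4}; K=[arg :: let x :: fun]⟩
step 9: ⟨C=w; E={w↦1}; S={0↦-4, 1↦-4}; K=[fun :: let x :: fun]⟩
step 10: ⟨C=((λz. 4) 4); E={v↦2, w↦1}; S={0↦-4, 1↦-4, 2↦-4}; K=[let x :: fun]⟩
step 11: ⟨C=(λz. 4); E={v↦2, w↦1}; S={0↦-4, 1↦-4, 2↦-4}; K=[arg :: let x :: fun]⟩
step 12: ⟨C=4; E={v↦2, w↦1}; S={0↦-4, 1↦-4, 2↦-4}; K=[fun :: let x :: fun]⟩
step 13: ⟨C=4; E={z↦3, v↦2, w↦1}; S={0↦-4, 1↦-4, 2↦-4, 3↦4}; K=[let x :: fun]⟩
step 14: ⟨C=((λz. 0) 3); E={x↦4, w↦1}; S={0↦-4, 1↦-4, 2↦-4, 3↦4, 4↦4}; K=[fun]⟩
step 15: ⟨C=(λz. 0); E={x↦4, w↦1}; S={0↦-4, 1↦-4, 2↦-4, 3↦4, 4↦4}; K=[arg :: fun]⟩
step 16: ⟨C=3; E={x↦4, w↦1}; S={0↦-4, 1↦-4, 2↦-4, 3↦4, 4↦4}; K=[fun :: fun]⟩
step 17: ⟨C=0; E={z↦5, x↦4, w↦1}; S={0↦-4, 1↦-4, 2↦-4, 3↦4, 4↦4, 5↦3}; K=[fun]⟩
step 18: ⟨C=v; E={v↦6, w↦1}; S={0↦-4, 1↦-4, 2↦-4, 3↦4, 4↦4, 5↦3, 6↦0}; K=∅⟩
→ final value 0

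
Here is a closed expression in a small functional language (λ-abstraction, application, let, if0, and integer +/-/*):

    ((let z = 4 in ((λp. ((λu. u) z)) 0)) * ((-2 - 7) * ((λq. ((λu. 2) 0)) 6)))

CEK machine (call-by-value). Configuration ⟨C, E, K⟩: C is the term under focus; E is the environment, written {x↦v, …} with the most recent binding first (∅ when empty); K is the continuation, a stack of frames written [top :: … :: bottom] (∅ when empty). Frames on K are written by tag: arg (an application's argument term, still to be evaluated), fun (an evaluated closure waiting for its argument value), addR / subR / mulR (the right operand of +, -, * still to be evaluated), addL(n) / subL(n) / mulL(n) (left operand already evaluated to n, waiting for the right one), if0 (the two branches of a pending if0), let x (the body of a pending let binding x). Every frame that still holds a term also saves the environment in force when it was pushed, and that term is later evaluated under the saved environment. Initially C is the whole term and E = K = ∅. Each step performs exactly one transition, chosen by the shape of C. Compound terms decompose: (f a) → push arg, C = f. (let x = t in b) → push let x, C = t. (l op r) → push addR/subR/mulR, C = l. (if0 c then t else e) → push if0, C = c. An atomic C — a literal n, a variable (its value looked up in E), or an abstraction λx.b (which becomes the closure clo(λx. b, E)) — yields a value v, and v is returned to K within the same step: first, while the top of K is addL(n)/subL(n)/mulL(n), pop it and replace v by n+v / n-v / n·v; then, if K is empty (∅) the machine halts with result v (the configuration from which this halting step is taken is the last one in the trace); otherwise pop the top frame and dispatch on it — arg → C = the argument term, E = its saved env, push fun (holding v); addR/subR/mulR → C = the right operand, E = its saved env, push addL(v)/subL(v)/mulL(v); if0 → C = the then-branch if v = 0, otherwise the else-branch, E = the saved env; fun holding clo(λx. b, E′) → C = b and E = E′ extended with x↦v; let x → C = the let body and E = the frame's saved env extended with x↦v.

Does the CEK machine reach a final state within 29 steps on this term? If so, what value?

Answer: -72

Execution trace:
step 0: ⟨C=((let z = 4 in ((λp. ((λu. u) z)) 0)) * ((-2 - 7) * ((λq. ((λu. 2) 0)) 6))); E=∅; K=∅⟩
step 1: ⟨C=(let z = 4 in ((λp. ((λu. u) z)) 0)); E=∅; K=[mulR]⟩
step 2: ⟨C=4; E=∅; K=[let z :: mulR]⟩
step 3: ⟨C=((λp. ((λu. u) z)) 0); E={z↦4}; K=[mulR]⟩
step 4: ⟨C=(λp. ((λu. u) z)); E={z↦4}; K=[arg :: mulR]⟩
step 5: ⟨C=0; E={z↦4}; K=[fun :: mulR]⟩
step 6: ⟨C=((λu. u) z); E={p↦0, z↦4}; K=[mulR]⟩
step 7: ⟨C=(λu. u); E={p↦0, z↦4}; K=[arg :: mulR]⟩
step 8: ⟨C=z; E={p↦0, z↦4}; K=[fun :: mulR]⟩
step 9: ⟨C=u; E={u↦4, p↦0, z↦4}; K=[mulR]⟩
step 10: ⟨C=((-2 - 7) * ((λq. ((λu. 2) 0)) 6)); E=∅; K=[mulL(4)]⟩
step 11: ⟨C=(-2 - 7); E=∅; K=[mulR :: mulL(4)]⟩
step 12: ⟨C=-2; E=∅; K=[subR :: mulR :: mulL(4)]⟩
step 13: ⟨C=7; E=∅; K=[subL(-2) :: mulR :: mulL(4)]⟩
step 14: ⟨C=((λq. ((λu. 2) 0)) 6); E=∅; K=[mulL(-9) :: mulL(4)]⟩
step 15: ⟨C=(λq. ((λu. 2) 0)); E=∅; K=[arg :: mulL(-9) :: mulL(4)]⟩
step 16: ⟨C=6; E=∅; K=[fun :: mulL(-9) :: mulL(4)]⟩
step 17: ⟨C=((λu. 2) 0); E={q↦6}; K=[mulL(-9) :: mulL(4)]⟩
step 18: ⟨C=(λu. 2); E={q↦6}; K=[arg :: mulL(-9) :: mulL(4)]⟩
step 19: ⟨C=0; E={q↦6}; K=[fun :: mulL(-9) :: mulL(4)]⟩
step 20: ⟨C=2; E={u↦0, q↦6}; K=[mulL(-9) :: mulL(4)]⟩
→ final value -72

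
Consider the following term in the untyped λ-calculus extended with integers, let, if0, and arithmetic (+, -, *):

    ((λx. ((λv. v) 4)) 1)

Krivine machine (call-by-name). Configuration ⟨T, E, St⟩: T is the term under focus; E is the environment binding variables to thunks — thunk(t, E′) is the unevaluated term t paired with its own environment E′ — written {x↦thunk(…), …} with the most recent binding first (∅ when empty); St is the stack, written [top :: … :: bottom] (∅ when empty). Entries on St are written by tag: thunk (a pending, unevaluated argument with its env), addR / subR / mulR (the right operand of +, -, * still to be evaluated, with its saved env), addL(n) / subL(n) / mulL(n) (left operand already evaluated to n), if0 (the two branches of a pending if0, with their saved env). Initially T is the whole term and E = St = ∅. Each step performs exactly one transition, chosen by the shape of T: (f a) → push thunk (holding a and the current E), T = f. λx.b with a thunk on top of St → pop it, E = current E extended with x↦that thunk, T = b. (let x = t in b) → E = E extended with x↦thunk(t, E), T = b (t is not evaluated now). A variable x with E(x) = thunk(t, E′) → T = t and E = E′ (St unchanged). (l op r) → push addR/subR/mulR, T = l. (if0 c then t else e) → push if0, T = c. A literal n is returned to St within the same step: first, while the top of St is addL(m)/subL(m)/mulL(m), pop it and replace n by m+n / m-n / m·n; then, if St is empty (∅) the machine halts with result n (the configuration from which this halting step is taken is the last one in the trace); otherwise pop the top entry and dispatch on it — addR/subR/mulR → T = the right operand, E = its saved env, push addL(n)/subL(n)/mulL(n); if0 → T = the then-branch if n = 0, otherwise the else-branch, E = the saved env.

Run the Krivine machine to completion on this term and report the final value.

Answer: 4

Machine steps:
0. <T=((λx. ((λv. v) 4)) 1), E=∅, St=∅>
1. <T=(λx. ((λv. v) 4)), E=∅, St=[thunk]>
2. <T=((λv. v) 4), E={x↦thunk(1, ∅)}, St=∅>
3. <T=(λv. v), E={x↦thunk(1, ∅)}, St=[thunk]>
4. <T=v, E={v↦thunk(4, {x↦thunk(1, ∅)}), x↦thunk(1, ∅)}, St=∅>
5. <T=4, E={x↦thunk(1, ∅)}, St=∅>
→ final value 4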